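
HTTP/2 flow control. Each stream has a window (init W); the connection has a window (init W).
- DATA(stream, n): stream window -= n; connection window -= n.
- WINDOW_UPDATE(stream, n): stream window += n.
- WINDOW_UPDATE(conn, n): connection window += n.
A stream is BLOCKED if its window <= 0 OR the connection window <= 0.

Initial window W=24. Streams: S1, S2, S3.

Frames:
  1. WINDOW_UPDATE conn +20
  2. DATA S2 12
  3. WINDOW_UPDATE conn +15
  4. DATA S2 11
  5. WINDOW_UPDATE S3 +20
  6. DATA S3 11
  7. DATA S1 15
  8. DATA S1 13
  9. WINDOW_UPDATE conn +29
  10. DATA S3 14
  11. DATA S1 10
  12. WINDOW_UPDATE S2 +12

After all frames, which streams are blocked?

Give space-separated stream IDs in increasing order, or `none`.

Answer: S1

Derivation:
Op 1: conn=44 S1=24 S2=24 S3=24 blocked=[]
Op 2: conn=32 S1=24 S2=12 S3=24 blocked=[]
Op 3: conn=47 S1=24 S2=12 S3=24 blocked=[]
Op 4: conn=36 S1=24 S2=1 S3=24 blocked=[]
Op 5: conn=36 S1=24 S2=1 S3=44 blocked=[]
Op 6: conn=25 S1=24 S2=1 S3=33 blocked=[]
Op 7: conn=10 S1=9 S2=1 S3=33 blocked=[]
Op 8: conn=-3 S1=-4 S2=1 S3=33 blocked=[1, 2, 3]
Op 9: conn=26 S1=-4 S2=1 S3=33 blocked=[1]
Op 10: conn=12 S1=-4 S2=1 S3=19 blocked=[1]
Op 11: conn=2 S1=-14 S2=1 S3=19 blocked=[1]
Op 12: conn=2 S1=-14 S2=13 S3=19 blocked=[1]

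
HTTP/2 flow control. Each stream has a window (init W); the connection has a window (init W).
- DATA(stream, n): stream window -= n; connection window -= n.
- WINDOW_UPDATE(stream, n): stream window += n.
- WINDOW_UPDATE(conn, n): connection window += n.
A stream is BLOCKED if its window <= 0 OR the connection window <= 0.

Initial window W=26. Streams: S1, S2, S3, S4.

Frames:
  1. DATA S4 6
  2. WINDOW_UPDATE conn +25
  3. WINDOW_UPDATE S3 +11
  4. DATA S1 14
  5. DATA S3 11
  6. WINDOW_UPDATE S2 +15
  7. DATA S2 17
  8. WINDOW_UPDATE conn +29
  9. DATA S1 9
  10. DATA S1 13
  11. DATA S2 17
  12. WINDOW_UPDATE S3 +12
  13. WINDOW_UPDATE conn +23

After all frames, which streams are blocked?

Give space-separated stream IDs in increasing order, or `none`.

Answer: S1

Derivation:
Op 1: conn=20 S1=26 S2=26 S3=26 S4=20 blocked=[]
Op 2: conn=45 S1=26 S2=26 S3=26 S4=20 blocked=[]
Op 3: conn=45 S1=26 S2=26 S3=37 S4=20 blocked=[]
Op 4: conn=31 S1=12 S2=26 S3=37 S4=20 blocked=[]
Op 5: conn=20 S1=12 S2=26 S3=26 S4=20 blocked=[]
Op 6: conn=20 S1=12 S2=41 S3=26 S4=20 blocked=[]
Op 7: conn=3 S1=12 S2=24 S3=26 S4=20 blocked=[]
Op 8: conn=32 S1=12 S2=24 S3=26 S4=20 blocked=[]
Op 9: conn=23 S1=3 S2=24 S3=26 S4=20 blocked=[]
Op 10: conn=10 S1=-10 S2=24 S3=26 S4=20 blocked=[1]
Op 11: conn=-7 S1=-10 S2=7 S3=26 S4=20 blocked=[1, 2, 3, 4]
Op 12: conn=-7 S1=-10 S2=7 S3=38 S4=20 blocked=[1, 2, 3, 4]
Op 13: conn=16 S1=-10 S2=7 S3=38 S4=20 blocked=[1]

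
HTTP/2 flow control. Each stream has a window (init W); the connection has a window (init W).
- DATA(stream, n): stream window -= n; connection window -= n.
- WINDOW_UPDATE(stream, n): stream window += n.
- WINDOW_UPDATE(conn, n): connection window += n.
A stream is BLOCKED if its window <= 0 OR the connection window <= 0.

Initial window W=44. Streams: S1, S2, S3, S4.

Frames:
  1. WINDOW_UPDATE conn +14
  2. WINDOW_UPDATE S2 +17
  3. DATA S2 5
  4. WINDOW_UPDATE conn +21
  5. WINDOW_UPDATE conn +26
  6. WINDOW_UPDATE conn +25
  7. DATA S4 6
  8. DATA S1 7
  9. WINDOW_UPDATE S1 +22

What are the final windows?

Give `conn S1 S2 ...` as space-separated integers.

Op 1: conn=58 S1=44 S2=44 S3=44 S4=44 blocked=[]
Op 2: conn=58 S1=44 S2=61 S3=44 S4=44 blocked=[]
Op 3: conn=53 S1=44 S2=56 S3=44 S4=44 blocked=[]
Op 4: conn=74 S1=44 S2=56 S3=44 S4=44 blocked=[]
Op 5: conn=100 S1=44 S2=56 S3=44 S4=44 blocked=[]
Op 6: conn=125 S1=44 S2=56 S3=44 S4=44 blocked=[]
Op 7: conn=119 S1=44 S2=56 S3=44 S4=38 blocked=[]
Op 8: conn=112 S1=37 S2=56 S3=44 S4=38 blocked=[]
Op 9: conn=112 S1=59 S2=56 S3=44 S4=38 blocked=[]

Answer: 112 59 56 44 38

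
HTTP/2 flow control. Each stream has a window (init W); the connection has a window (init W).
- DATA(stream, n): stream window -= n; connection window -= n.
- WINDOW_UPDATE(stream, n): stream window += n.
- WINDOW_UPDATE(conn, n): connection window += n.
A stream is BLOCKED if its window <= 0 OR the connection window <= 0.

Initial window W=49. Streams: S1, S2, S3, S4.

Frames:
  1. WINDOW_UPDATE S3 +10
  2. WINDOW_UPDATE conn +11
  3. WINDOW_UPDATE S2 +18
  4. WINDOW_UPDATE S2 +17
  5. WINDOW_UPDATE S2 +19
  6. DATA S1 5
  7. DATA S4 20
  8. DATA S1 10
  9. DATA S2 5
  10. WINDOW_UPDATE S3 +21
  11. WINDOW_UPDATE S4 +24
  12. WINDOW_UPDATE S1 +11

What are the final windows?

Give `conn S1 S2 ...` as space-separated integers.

Answer: 20 45 98 80 53

Derivation:
Op 1: conn=49 S1=49 S2=49 S3=59 S4=49 blocked=[]
Op 2: conn=60 S1=49 S2=49 S3=59 S4=49 blocked=[]
Op 3: conn=60 S1=49 S2=67 S3=59 S4=49 blocked=[]
Op 4: conn=60 S1=49 S2=84 S3=59 S4=49 blocked=[]
Op 5: conn=60 S1=49 S2=103 S3=59 S4=49 blocked=[]
Op 6: conn=55 S1=44 S2=103 S3=59 S4=49 blocked=[]
Op 7: conn=35 S1=44 S2=103 S3=59 S4=29 blocked=[]
Op 8: conn=25 S1=34 S2=103 S3=59 S4=29 blocked=[]
Op 9: conn=20 S1=34 S2=98 S3=59 S4=29 blocked=[]
Op 10: conn=20 S1=34 S2=98 S3=80 S4=29 blocked=[]
Op 11: conn=20 S1=34 S2=98 S3=80 S4=53 blocked=[]
Op 12: conn=20 S1=45 S2=98 S3=80 S4=53 blocked=[]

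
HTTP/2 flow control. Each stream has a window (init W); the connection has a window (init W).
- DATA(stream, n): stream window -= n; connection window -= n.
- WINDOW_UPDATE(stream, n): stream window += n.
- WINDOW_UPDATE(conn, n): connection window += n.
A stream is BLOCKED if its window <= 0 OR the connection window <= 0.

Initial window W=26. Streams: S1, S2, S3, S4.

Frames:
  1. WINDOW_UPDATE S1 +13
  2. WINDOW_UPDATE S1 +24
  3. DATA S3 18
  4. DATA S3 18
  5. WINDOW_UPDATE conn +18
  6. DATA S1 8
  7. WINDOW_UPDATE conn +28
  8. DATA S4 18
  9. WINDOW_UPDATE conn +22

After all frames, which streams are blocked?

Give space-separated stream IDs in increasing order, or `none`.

Op 1: conn=26 S1=39 S2=26 S3=26 S4=26 blocked=[]
Op 2: conn=26 S1=63 S2=26 S3=26 S4=26 blocked=[]
Op 3: conn=8 S1=63 S2=26 S3=8 S4=26 blocked=[]
Op 4: conn=-10 S1=63 S2=26 S3=-10 S4=26 blocked=[1, 2, 3, 4]
Op 5: conn=8 S1=63 S2=26 S3=-10 S4=26 blocked=[3]
Op 6: conn=0 S1=55 S2=26 S3=-10 S4=26 blocked=[1, 2, 3, 4]
Op 7: conn=28 S1=55 S2=26 S3=-10 S4=26 blocked=[3]
Op 8: conn=10 S1=55 S2=26 S3=-10 S4=8 blocked=[3]
Op 9: conn=32 S1=55 S2=26 S3=-10 S4=8 blocked=[3]

Answer: S3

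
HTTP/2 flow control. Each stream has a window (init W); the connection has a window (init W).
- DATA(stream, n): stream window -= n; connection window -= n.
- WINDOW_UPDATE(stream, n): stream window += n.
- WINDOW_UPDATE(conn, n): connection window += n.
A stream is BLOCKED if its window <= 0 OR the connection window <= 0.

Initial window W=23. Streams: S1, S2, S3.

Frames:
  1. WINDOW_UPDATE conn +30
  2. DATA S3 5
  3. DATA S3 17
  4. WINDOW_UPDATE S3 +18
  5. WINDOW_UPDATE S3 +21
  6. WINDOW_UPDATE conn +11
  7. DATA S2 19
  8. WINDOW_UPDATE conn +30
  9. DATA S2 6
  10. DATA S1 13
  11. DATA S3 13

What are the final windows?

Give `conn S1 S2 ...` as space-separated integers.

Answer: 21 10 -2 27

Derivation:
Op 1: conn=53 S1=23 S2=23 S3=23 blocked=[]
Op 2: conn=48 S1=23 S2=23 S3=18 blocked=[]
Op 3: conn=31 S1=23 S2=23 S3=1 blocked=[]
Op 4: conn=31 S1=23 S2=23 S3=19 blocked=[]
Op 5: conn=31 S1=23 S2=23 S3=40 blocked=[]
Op 6: conn=42 S1=23 S2=23 S3=40 blocked=[]
Op 7: conn=23 S1=23 S2=4 S3=40 blocked=[]
Op 8: conn=53 S1=23 S2=4 S3=40 blocked=[]
Op 9: conn=47 S1=23 S2=-2 S3=40 blocked=[2]
Op 10: conn=34 S1=10 S2=-2 S3=40 blocked=[2]
Op 11: conn=21 S1=10 S2=-2 S3=27 blocked=[2]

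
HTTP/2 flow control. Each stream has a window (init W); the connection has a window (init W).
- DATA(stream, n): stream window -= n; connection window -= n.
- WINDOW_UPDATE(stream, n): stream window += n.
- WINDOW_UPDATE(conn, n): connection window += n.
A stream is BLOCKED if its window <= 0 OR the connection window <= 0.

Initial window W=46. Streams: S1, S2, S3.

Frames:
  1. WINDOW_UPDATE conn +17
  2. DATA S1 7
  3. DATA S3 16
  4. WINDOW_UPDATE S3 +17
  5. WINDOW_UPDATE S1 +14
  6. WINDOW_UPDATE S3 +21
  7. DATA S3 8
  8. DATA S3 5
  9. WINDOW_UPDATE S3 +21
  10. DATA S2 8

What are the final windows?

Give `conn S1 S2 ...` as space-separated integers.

Op 1: conn=63 S1=46 S2=46 S3=46 blocked=[]
Op 2: conn=56 S1=39 S2=46 S3=46 blocked=[]
Op 3: conn=40 S1=39 S2=46 S3=30 blocked=[]
Op 4: conn=40 S1=39 S2=46 S3=47 blocked=[]
Op 5: conn=40 S1=53 S2=46 S3=47 blocked=[]
Op 6: conn=40 S1=53 S2=46 S3=68 blocked=[]
Op 7: conn=32 S1=53 S2=46 S3=60 blocked=[]
Op 8: conn=27 S1=53 S2=46 S3=55 blocked=[]
Op 9: conn=27 S1=53 S2=46 S3=76 blocked=[]
Op 10: conn=19 S1=53 S2=38 S3=76 blocked=[]

Answer: 19 53 38 76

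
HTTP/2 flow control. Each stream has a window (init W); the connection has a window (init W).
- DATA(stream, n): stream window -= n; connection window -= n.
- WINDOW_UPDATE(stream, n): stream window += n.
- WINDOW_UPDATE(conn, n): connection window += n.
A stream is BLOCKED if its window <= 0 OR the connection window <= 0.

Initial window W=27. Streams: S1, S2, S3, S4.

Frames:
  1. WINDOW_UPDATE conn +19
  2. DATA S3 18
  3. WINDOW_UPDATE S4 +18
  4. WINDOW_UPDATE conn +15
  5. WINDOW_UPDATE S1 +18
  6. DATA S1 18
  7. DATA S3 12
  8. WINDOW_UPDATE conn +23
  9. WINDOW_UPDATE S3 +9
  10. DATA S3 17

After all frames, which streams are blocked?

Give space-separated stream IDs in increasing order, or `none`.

Op 1: conn=46 S1=27 S2=27 S3=27 S4=27 blocked=[]
Op 2: conn=28 S1=27 S2=27 S3=9 S4=27 blocked=[]
Op 3: conn=28 S1=27 S2=27 S3=9 S4=45 blocked=[]
Op 4: conn=43 S1=27 S2=27 S3=9 S4=45 blocked=[]
Op 5: conn=43 S1=45 S2=27 S3=9 S4=45 blocked=[]
Op 6: conn=25 S1=27 S2=27 S3=9 S4=45 blocked=[]
Op 7: conn=13 S1=27 S2=27 S3=-3 S4=45 blocked=[3]
Op 8: conn=36 S1=27 S2=27 S3=-3 S4=45 blocked=[3]
Op 9: conn=36 S1=27 S2=27 S3=6 S4=45 blocked=[]
Op 10: conn=19 S1=27 S2=27 S3=-11 S4=45 blocked=[3]

Answer: S3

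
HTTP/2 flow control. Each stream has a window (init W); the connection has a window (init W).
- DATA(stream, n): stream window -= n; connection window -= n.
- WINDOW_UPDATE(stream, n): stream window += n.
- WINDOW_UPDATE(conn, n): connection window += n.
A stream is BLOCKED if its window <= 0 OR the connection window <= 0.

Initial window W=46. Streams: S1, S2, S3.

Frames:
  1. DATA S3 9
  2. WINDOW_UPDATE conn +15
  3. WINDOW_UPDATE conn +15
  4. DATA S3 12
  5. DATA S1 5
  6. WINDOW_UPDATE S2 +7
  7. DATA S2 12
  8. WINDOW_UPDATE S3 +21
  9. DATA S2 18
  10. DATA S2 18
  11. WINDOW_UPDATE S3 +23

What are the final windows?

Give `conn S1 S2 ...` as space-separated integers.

Op 1: conn=37 S1=46 S2=46 S3=37 blocked=[]
Op 2: conn=52 S1=46 S2=46 S3=37 blocked=[]
Op 3: conn=67 S1=46 S2=46 S3=37 blocked=[]
Op 4: conn=55 S1=46 S2=46 S3=25 blocked=[]
Op 5: conn=50 S1=41 S2=46 S3=25 blocked=[]
Op 6: conn=50 S1=41 S2=53 S3=25 blocked=[]
Op 7: conn=38 S1=41 S2=41 S3=25 blocked=[]
Op 8: conn=38 S1=41 S2=41 S3=46 blocked=[]
Op 9: conn=20 S1=41 S2=23 S3=46 blocked=[]
Op 10: conn=2 S1=41 S2=5 S3=46 blocked=[]
Op 11: conn=2 S1=41 S2=5 S3=69 blocked=[]

Answer: 2 41 5 69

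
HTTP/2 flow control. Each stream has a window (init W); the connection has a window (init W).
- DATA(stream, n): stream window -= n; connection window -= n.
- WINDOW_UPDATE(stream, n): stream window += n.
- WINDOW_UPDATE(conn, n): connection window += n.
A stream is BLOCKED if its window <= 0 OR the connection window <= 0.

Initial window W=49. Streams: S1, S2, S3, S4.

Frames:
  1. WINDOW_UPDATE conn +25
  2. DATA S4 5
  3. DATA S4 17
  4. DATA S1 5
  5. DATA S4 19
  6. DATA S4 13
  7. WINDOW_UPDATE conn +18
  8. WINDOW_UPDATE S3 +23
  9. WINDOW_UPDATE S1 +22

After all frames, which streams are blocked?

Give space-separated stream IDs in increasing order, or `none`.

Answer: S4

Derivation:
Op 1: conn=74 S1=49 S2=49 S3=49 S4=49 blocked=[]
Op 2: conn=69 S1=49 S2=49 S3=49 S4=44 blocked=[]
Op 3: conn=52 S1=49 S2=49 S3=49 S4=27 blocked=[]
Op 4: conn=47 S1=44 S2=49 S3=49 S4=27 blocked=[]
Op 5: conn=28 S1=44 S2=49 S3=49 S4=8 blocked=[]
Op 6: conn=15 S1=44 S2=49 S3=49 S4=-5 blocked=[4]
Op 7: conn=33 S1=44 S2=49 S3=49 S4=-5 blocked=[4]
Op 8: conn=33 S1=44 S2=49 S3=72 S4=-5 blocked=[4]
Op 9: conn=33 S1=66 S2=49 S3=72 S4=-5 blocked=[4]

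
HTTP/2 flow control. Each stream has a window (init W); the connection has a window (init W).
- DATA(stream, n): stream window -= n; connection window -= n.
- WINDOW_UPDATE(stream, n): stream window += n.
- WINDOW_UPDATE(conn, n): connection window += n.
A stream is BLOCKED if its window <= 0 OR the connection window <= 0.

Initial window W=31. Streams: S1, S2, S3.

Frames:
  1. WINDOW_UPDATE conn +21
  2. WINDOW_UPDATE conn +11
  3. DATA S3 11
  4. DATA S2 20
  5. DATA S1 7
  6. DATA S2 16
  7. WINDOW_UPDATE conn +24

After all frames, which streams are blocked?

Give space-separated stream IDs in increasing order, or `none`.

Answer: S2

Derivation:
Op 1: conn=52 S1=31 S2=31 S3=31 blocked=[]
Op 2: conn=63 S1=31 S2=31 S3=31 blocked=[]
Op 3: conn=52 S1=31 S2=31 S3=20 blocked=[]
Op 4: conn=32 S1=31 S2=11 S3=20 blocked=[]
Op 5: conn=25 S1=24 S2=11 S3=20 blocked=[]
Op 6: conn=9 S1=24 S2=-5 S3=20 blocked=[2]
Op 7: conn=33 S1=24 S2=-5 S3=20 blocked=[2]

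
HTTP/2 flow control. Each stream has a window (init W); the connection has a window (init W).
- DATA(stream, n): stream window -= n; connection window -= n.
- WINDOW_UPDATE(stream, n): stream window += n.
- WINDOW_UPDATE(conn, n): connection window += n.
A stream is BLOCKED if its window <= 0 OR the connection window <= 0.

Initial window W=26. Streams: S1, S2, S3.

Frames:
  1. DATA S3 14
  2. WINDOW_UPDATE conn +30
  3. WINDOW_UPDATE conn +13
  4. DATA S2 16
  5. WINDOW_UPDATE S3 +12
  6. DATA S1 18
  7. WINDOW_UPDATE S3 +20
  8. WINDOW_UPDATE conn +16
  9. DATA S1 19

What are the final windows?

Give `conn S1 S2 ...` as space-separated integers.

Answer: 18 -11 10 44

Derivation:
Op 1: conn=12 S1=26 S2=26 S3=12 blocked=[]
Op 2: conn=42 S1=26 S2=26 S3=12 blocked=[]
Op 3: conn=55 S1=26 S2=26 S3=12 blocked=[]
Op 4: conn=39 S1=26 S2=10 S3=12 blocked=[]
Op 5: conn=39 S1=26 S2=10 S3=24 blocked=[]
Op 6: conn=21 S1=8 S2=10 S3=24 blocked=[]
Op 7: conn=21 S1=8 S2=10 S3=44 blocked=[]
Op 8: conn=37 S1=8 S2=10 S3=44 blocked=[]
Op 9: conn=18 S1=-11 S2=10 S3=44 blocked=[1]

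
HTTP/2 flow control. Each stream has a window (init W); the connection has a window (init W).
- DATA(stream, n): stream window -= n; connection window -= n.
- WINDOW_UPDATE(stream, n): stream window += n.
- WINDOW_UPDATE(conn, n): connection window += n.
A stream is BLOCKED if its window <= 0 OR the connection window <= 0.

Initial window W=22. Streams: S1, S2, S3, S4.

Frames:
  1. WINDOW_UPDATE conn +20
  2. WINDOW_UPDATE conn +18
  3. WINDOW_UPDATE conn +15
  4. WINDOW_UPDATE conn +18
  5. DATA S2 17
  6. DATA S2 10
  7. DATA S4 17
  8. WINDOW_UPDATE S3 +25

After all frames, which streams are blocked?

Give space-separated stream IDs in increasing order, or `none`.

Answer: S2

Derivation:
Op 1: conn=42 S1=22 S2=22 S3=22 S4=22 blocked=[]
Op 2: conn=60 S1=22 S2=22 S3=22 S4=22 blocked=[]
Op 3: conn=75 S1=22 S2=22 S3=22 S4=22 blocked=[]
Op 4: conn=93 S1=22 S2=22 S3=22 S4=22 blocked=[]
Op 5: conn=76 S1=22 S2=5 S3=22 S4=22 blocked=[]
Op 6: conn=66 S1=22 S2=-5 S3=22 S4=22 blocked=[2]
Op 7: conn=49 S1=22 S2=-5 S3=22 S4=5 blocked=[2]
Op 8: conn=49 S1=22 S2=-5 S3=47 S4=5 blocked=[2]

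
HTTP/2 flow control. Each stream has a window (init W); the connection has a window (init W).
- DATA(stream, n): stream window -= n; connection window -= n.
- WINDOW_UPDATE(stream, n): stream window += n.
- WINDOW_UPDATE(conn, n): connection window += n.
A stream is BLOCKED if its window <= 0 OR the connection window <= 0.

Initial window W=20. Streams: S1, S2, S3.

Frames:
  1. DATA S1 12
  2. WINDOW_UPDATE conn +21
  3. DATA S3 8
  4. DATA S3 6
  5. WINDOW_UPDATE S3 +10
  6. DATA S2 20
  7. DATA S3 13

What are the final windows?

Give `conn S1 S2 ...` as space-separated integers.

Op 1: conn=8 S1=8 S2=20 S3=20 blocked=[]
Op 2: conn=29 S1=8 S2=20 S3=20 blocked=[]
Op 3: conn=21 S1=8 S2=20 S3=12 blocked=[]
Op 4: conn=15 S1=8 S2=20 S3=6 blocked=[]
Op 5: conn=15 S1=8 S2=20 S3=16 blocked=[]
Op 6: conn=-5 S1=8 S2=0 S3=16 blocked=[1, 2, 3]
Op 7: conn=-18 S1=8 S2=0 S3=3 blocked=[1, 2, 3]

Answer: -18 8 0 3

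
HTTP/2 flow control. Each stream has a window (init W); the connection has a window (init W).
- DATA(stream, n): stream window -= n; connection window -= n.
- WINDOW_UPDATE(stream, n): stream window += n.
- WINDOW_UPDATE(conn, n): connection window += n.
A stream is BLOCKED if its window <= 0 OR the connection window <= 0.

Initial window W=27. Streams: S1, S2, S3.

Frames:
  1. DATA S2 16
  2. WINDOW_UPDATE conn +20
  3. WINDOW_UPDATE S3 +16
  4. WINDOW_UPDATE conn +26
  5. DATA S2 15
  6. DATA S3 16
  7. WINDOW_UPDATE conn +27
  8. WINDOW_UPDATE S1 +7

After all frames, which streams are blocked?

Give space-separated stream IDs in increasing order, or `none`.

Answer: S2

Derivation:
Op 1: conn=11 S1=27 S2=11 S3=27 blocked=[]
Op 2: conn=31 S1=27 S2=11 S3=27 blocked=[]
Op 3: conn=31 S1=27 S2=11 S3=43 blocked=[]
Op 4: conn=57 S1=27 S2=11 S3=43 blocked=[]
Op 5: conn=42 S1=27 S2=-4 S3=43 blocked=[2]
Op 6: conn=26 S1=27 S2=-4 S3=27 blocked=[2]
Op 7: conn=53 S1=27 S2=-4 S3=27 blocked=[2]
Op 8: conn=53 S1=34 S2=-4 S3=27 blocked=[2]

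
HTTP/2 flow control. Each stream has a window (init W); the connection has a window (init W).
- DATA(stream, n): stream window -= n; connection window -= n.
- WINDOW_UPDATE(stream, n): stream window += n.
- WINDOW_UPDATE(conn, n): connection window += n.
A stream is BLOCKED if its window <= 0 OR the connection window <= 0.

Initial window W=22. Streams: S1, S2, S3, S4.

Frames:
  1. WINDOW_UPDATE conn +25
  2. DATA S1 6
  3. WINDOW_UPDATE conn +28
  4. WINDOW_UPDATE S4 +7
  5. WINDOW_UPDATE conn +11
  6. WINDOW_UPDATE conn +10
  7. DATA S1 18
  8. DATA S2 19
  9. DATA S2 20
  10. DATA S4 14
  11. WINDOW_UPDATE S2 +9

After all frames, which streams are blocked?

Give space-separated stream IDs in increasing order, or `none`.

Op 1: conn=47 S1=22 S2=22 S3=22 S4=22 blocked=[]
Op 2: conn=41 S1=16 S2=22 S3=22 S4=22 blocked=[]
Op 3: conn=69 S1=16 S2=22 S3=22 S4=22 blocked=[]
Op 4: conn=69 S1=16 S2=22 S3=22 S4=29 blocked=[]
Op 5: conn=80 S1=16 S2=22 S3=22 S4=29 blocked=[]
Op 6: conn=90 S1=16 S2=22 S3=22 S4=29 blocked=[]
Op 7: conn=72 S1=-2 S2=22 S3=22 S4=29 blocked=[1]
Op 8: conn=53 S1=-2 S2=3 S3=22 S4=29 blocked=[1]
Op 9: conn=33 S1=-2 S2=-17 S3=22 S4=29 blocked=[1, 2]
Op 10: conn=19 S1=-2 S2=-17 S3=22 S4=15 blocked=[1, 2]
Op 11: conn=19 S1=-2 S2=-8 S3=22 S4=15 blocked=[1, 2]

Answer: S1 S2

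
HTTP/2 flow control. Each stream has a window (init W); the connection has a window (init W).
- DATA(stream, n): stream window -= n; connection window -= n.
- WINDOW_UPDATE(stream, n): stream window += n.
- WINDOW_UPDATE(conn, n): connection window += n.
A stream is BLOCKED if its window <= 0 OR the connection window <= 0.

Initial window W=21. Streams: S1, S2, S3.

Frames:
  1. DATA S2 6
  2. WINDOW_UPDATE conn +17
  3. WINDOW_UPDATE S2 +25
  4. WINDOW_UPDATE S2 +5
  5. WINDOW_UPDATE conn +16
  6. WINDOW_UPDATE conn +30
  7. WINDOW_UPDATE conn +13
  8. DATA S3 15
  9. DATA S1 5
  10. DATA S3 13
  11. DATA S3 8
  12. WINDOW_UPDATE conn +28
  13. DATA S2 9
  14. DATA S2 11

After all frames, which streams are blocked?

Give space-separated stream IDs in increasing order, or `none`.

Op 1: conn=15 S1=21 S2=15 S3=21 blocked=[]
Op 2: conn=32 S1=21 S2=15 S3=21 blocked=[]
Op 3: conn=32 S1=21 S2=40 S3=21 blocked=[]
Op 4: conn=32 S1=21 S2=45 S3=21 blocked=[]
Op 5: conn=48 S1=21 S2=45 S3=21 blocked=[]
Op 6: conn=78 S1=21 S2=45 S3=21 blocked=[]
Op 7: conn=91 S1=21 S2=45 S3=21 blocked=[]
Op 8: conn=76 S1=21 S2=45 S3=6 blocked=[]
Op 9: conn=71 S1=16 S2=45 S3=6 blocked=[]
Op 10: conn=58 S1=16 S2=45 S3=-7 blocked=[3]
Op 11: conn=50 S1=16 S2=45 S3=-15 blocked=[3]
Op 12: conn=78 S1=16 S2=45 S3=-15 blocked=[3]
Op 13: conn=69 S1=16 S2=36 S3=-15 blocked=[3]
Op 14: conn=58 S1=16 S2=25 S3=-15 blocked=[3]

Answer: S3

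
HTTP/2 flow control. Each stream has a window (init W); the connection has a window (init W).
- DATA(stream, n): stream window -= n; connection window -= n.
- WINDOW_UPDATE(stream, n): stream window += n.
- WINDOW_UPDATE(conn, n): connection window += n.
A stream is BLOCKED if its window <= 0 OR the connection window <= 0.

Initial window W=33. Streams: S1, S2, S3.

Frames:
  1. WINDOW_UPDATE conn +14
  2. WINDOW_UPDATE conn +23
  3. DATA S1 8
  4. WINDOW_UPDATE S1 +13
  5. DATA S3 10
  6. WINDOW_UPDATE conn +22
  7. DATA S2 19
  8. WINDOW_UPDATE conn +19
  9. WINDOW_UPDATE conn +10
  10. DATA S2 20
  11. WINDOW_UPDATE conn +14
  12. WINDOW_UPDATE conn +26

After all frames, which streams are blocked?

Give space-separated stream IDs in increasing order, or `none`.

Answer: S2

Derivation:
Op 1: conn=47 S1=33 S2=33 S3=33 blocked=[]
Op 2: conn=70 S1=33 S2=33 S3=33 blocked=[]
Op 3: conn=62 S1=25 S2=33 S3=33 blocked=[]
Op 4: conn=62 S1=38 S2=33 S3=33 blocked=[]
Op 5: conn=52 S1=38 S2=33 S3=23 blocked=[]
Op 6: conn=74 S1=38 S2=33 S3=23 blocked=[]
Op 7: conn=55 S1=38 S2=14 S3=23 blocked=[]
Op 8: conn=74 S1=38 S2=14 S3=23 blocked=[]
Op 9: conn=84 S1=38 S2=14 S3=23 blocked=[]
Op 10: conn=64 S1=38 S2=-6 S3=23 blocked=[2]
Op 11: conn=78 S1=38 S2=-6 S3=23 blocked=[2]
Op 12: conn=104 S1=38 S2=-6 S3=23 blocked=[2]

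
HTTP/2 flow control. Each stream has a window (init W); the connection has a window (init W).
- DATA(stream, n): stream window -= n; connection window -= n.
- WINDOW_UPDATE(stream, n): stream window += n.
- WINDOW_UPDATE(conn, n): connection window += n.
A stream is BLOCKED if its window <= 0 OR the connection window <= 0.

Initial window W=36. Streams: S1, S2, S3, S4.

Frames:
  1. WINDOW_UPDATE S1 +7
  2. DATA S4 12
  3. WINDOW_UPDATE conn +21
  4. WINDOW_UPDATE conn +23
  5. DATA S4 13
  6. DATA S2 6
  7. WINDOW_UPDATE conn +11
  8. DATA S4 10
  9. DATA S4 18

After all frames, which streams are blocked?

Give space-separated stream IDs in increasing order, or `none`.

Answer: S4

Derivation:
Op 1: conn=36 S1=43 S2=36 S3=36 S4=36 blocked=[]
Op 2: conn=24 S1=43 S2=36 S3=36 S4=24 blocked=[]
Op 3: conn=45 S1=43 S2=36 S3=36 S4=24 blocked=[]
Op 4: conn=68 S1=43 S2=36 S3=36 S4=24 blocked=[]
Op 5: conn=55 S1=43 S2=36 S3=36 S4=11 blocked=[]
Op 6: conn=49 S1=43 S2=30 S3=36 S4=11 blocked=[]
Op 7: conn=60 S1=43 S2=30 S3=36 S4=11 blocked=[]
Op 8: conn=50 S1=43 S2=30 S3=36 S4=1 blocked=[]
Op 9: conn=32 S1=43 S2=30 S3=36 S4=-17 blocked=[4]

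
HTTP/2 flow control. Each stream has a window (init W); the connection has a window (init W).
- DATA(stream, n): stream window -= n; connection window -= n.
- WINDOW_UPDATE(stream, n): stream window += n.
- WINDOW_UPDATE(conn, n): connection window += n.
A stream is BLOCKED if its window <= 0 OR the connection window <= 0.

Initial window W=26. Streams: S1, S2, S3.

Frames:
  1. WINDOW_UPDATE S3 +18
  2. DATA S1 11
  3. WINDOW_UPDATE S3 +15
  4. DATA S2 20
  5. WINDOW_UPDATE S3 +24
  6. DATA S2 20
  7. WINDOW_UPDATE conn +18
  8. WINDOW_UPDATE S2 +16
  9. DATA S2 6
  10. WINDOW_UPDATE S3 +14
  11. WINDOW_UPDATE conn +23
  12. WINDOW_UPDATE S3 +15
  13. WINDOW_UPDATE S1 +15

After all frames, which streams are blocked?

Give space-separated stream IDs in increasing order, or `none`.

Op 1: conn=26 S1=26 S2=26 S3=44 blocked=[]
Op 2: conn=15 S1=15 S2=26 S3=44 blocked=[]
Op 3: conn=15 S1=15 S2=26 S3=59 blocked=[]
Op 4: conn=-5 S1=15 S2=6 S3=59 blocked=[1, 2, 3]
Op 5: conn=-5 S1=15 S2=6 S3=83 blocked=[1, 2, 3]
Op 6: conn=-25 S1=15 S2=-14 S3=83 blocked=[1, 2, 3]
Op 7: conn=-7 S1=15 S2=-14 S3=83 blocked=[1, 2, 3]
Op 8: conn=-7 S1=15 S2=2 S3=83 blocked=[1, 2, 3]
Op 9: conn=-13 S1=15 S2=-4 S3=83 blocked=[1, 2, 3]
Op 10: conn=-13 S1=15 S2=-4 S3=97 blocked=[1, 2, 3]
Op 11: conn=10 S1=15 S2=-4 S3=97 blocked=[2]
Op 12: conn=10 S1=15 S2=-4 S3=112 blocked=[2]
Op 13: conn=10 S1=30 S2=-4 S3=112 blocked=[2]

Answer: S2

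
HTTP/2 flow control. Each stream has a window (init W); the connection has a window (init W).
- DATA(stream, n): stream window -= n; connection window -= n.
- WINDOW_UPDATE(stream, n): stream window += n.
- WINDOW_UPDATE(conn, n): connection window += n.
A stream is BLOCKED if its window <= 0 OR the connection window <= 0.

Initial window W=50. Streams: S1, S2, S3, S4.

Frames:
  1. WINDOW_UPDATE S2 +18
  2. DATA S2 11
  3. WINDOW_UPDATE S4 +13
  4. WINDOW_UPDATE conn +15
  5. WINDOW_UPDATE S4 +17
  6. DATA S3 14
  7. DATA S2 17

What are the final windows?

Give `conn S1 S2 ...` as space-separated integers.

Op 1: conn=50 S1=50 S2=68 S3=50 S4=50 blocked=[]
Op 2: conn=39 S1=50 S2=57 S3=50 S4=50 blocked=[]
Op 3: conn=39 S1=50 S2=57 S3=50 S4=63 blocked=[]
Op 4: conn=54 S1=50 S2=57 S3=50 S4=63 blocked=[]
Op 5: conn=54 S1=50 S2=57 S3=50 S4=80 blocked=[]
Op 6: conn=40 S1=50 S2=57 S3=36 S4=80 blocked=[]
Op 7: conn=23 S1=50 S2=40 S3=36 S4=80 blocked=[]

Answer: 23 50 40 36 80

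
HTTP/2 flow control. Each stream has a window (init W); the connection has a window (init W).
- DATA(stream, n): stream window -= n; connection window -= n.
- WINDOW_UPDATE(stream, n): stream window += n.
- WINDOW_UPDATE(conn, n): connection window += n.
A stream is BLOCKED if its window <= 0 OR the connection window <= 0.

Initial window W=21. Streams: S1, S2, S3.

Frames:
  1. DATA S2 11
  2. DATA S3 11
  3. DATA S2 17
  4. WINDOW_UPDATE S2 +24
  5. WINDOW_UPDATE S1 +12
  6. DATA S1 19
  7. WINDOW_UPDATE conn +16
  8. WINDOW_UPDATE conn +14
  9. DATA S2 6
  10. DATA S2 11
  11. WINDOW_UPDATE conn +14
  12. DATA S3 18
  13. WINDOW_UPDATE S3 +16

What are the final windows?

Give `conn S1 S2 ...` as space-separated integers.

Answer: -28 14 0 8

Derivation:
Op 1: conn=10 S1=21 S2=10 S3=21 blocked=[]
Op 2: conn=-1 S1=21 S2=10 S3=10 blocked=[1, 2, 3]
Op 3: conn=-18 S1=21 S2=-7 S3=10 blocked=[1, 2, 3]
Op 4: conn=-18 S1=21 S2=17 S3=10 blocked=[1, 2, 3]
Op 5: conn=-18 S1=33 S2=17 S3=10 blocked=[1, 2, 3]
Op 6: conn=-37 S1=14 S2=17 S3=10 blocked=[1, 2, 3]
Op 7: conn=-21 S1=14 S2=17 S3=10 blocked=[1, 2, 3]
Op 8: conn=-7 S1=14 S2=17 S3=10 blocked=[1, 2, 3]
Op 9: conn=-13 S1=14 S2=11 S3=10 blocked=[1, 2, 3]
Op 10: conn=-24 S1=14 S2=0 S3=10 blocked=[1, 2, 3]
Op 11: conn=-10 S1=14 S2=0 S3=10 blocked=[1, 2, 3]
Op 12: conn=-28 S1=14 S2=0 S3=-8 blocked=[1, 2, 3]
Op 13: conn=-28 S1=14 S2=0 S3=8 blocked=[1, 2, 3]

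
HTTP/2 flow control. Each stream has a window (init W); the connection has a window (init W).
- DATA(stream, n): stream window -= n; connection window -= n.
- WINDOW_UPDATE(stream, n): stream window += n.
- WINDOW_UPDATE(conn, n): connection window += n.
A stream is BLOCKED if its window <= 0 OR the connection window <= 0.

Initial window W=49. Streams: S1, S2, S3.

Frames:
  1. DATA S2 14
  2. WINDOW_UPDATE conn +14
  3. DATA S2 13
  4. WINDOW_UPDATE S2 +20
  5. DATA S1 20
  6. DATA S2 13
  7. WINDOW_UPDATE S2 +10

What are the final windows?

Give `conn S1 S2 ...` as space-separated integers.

Op 1: conn=35 S1=49 S2=35 S3=49 blocked=[]
Op 2: conn=49 S1=49 S2=35 S3=49 blocked=[]
Op 3: conn=36 S1=49 S2=22 S3=49 blocked=[]
Op 4: conn=36 S1=49 S2=42 S3=49 blocked=[]
Op 5: conn=16 S1=29 S2=42 S3=49 blocked=[]
Op 6: conn=3 S1=29 S2=29 S3=49 blocked=[]
Op 7: conn=3 S1=29 S2=39 S3=49 blocked=[]

Answer: 3 29 39 49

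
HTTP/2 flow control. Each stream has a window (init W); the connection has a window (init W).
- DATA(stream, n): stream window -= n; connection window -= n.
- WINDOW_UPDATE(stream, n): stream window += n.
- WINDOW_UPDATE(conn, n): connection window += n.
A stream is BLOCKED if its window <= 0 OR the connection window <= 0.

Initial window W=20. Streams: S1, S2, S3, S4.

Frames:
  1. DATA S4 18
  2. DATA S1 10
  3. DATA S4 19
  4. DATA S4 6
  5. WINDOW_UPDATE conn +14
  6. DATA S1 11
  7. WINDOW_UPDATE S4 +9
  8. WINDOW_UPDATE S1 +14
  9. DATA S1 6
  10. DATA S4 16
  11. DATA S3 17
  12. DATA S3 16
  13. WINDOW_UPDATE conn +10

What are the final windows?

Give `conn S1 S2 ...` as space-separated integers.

Answer: -75 7 20 -13 -30

Derivation:
Op 1: conn=2 S1=20 S2=20 S3=20 S4=2 blocked=[]
Op 2: conn=-8 S1=10 S2=20 S3=20 S4=2 blocked=[1, 2, 3, 4]
Op 3: conn=-27 S1=10 S2=20 S3=20 S4=-17 blocked=[1, 2, 3, 4]
Op 4: conn=-33 S1=10 S2=20 S3=20 S4=-23 blocked=[1, 2, 3, 4]
Op 5: conn=-19 S1=10 S2=20 S3=20 S4=-23 blocked=[1, 2, 3, 4]
Op 6: conn=-30 S1=-1 S2=20 S3=20 S4=-23 blocked=[1, 2, 3, 4]
Op 7: conn=-30 S1=-1 S2=20 S3=20 S4=-14 blocked=[1, 2, 3, 4]
Op 8: conn=-30 S1=13 S2=20 S3=20 S4=-14 blocked=[1, 2, 3, 4]
Op 9: conn=-36 S1=7 S2=20 S3=20 S4=-14 blocked=[1, 2, 3, 4]
Op 10: conn=-52 S1=7 S2=20 S3=20 S4=-30 blocked=[1, 2, 3, 4]
Op 11: conn=-69 S1=7 S2=20 S3=3 S4=-30 blocked=[1, 2, 3, 4]
Op 12: conn=-85 S1=7 S2=20 S3=-13 S4=-30 blocked=[1, 2, 3, 4]
Op 13: conn=-75 S1=7 S2=20 S3=-13 S4=-30 blocked=[1, 2, 3, 4]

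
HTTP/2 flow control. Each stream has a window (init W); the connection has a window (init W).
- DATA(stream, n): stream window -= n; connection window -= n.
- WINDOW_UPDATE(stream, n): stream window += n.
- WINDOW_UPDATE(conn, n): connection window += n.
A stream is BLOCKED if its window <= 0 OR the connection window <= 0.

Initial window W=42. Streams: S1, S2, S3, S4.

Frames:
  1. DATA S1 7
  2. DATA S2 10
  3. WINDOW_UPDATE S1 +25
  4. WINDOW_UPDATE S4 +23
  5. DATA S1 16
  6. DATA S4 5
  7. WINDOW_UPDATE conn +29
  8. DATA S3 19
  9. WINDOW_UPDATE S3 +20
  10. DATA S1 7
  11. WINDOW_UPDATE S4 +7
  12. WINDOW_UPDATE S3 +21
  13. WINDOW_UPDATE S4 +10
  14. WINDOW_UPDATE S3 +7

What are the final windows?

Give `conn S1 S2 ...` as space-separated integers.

Op 1: conn=35 S1=35 S2=42 S3=42 S4=42 blocked=[]
Op 2: conn=25 S1=35 S2=32 S3=42 S4=42 blocked=[]
Op 3: conn=25 S1=60 S2=32 S3=42 S4=42 blocked=[]
Op 4: conn=25 S1=60 S2=32 S3=42 S4=65 blocked=[]
Op 5: conn=9 S1=44 S2=32 S3=42 S4=65 blocked=[]
Op 6: conn=4 S1=44 S2=32 S3=42 S4=60 blocked=[]
Op 7: conn=33 S1=44 S2=32 S3=42 S4=60 blocked=[]
Op 8: conn=14 S1=44 S2=32 S3=23 S4=60 blocked=[]
Op 9: conn=14 S1=44 S2=32 S3=43 S4=60 blocked=[]
Op 10: conn=7 S1=37 S2=32 S3=43 S4=60 blocked=[]
Op 11: conn=7 S1=37 S2=32 S3=43 S4=67 blocked=[]
Op 12: conn=7 S1=37 S2=32 S3=64 S4=67 blocked=[]
Op 13: conn=7 S1=37 S2=32 S3=64 S4=77 blocked=[]
Op 14: conn=7 S1=37 S2=32 S3=71 S4=77 blocked=[]

Answer: 7 37 32 71 77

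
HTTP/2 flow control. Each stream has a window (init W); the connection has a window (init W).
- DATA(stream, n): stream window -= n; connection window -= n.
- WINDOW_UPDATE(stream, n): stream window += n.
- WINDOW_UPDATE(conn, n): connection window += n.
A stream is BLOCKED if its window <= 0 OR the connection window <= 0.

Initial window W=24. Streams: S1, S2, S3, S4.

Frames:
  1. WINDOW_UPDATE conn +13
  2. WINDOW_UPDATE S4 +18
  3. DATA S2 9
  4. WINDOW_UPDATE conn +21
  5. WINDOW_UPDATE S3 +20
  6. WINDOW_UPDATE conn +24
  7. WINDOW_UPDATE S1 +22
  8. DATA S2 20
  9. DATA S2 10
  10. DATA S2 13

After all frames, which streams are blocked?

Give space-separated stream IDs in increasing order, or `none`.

Op 1: conn=37 S1=24 S2=24 S3=24 S4=24 blocked=[]
Op 2: conn=37 S1=24 S2=24 S3=24 S4=42 blocked=[]
Op 3: conn=28 S1=24 S2=15 S3=24 S4=42 blocked=[]
Op 4: conn=49 S1=24 S2=15 S3=24 S4=42 blocked=[]
Op 5: conn=49 S1=24 S2=15 S3=44 S4=42 blocked=[]
Op 6: conn=73 S1=24 S2=15 S3=44 S4=42 blocked=[]
Op 7: conn=73 S1=46 S2=15 S3=44 S4=42 blocked=[]
Op 8: conn=53 S1=46 S2=-5 S3=44 S4=42 blocked=[2]
Op 9: conn=43 S1=46 S2=-15 S3=44 S4=42 blocked=[2]
Op 10: conn=30 S1=46 S2=-28 S3=44 S4=42 blocked=[2]

Answer: S2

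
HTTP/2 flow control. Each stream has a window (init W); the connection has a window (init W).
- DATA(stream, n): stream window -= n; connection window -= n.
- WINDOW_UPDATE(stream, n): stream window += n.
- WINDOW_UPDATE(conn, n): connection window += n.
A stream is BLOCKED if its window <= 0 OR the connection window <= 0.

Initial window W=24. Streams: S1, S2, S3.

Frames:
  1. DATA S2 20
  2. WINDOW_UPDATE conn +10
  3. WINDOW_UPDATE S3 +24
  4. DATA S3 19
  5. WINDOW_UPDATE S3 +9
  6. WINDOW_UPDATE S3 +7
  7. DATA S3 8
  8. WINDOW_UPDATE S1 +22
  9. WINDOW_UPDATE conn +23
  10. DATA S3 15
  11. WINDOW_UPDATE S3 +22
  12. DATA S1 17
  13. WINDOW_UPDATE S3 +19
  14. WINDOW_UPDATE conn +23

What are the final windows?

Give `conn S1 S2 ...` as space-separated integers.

Answer: 1 29 4 63

Derivation:
Op 1: conn=4 S1=24 S2=4 S3=24 blocked=[]
Op 2: conn=14 S1=24 S2=4 S3=24 blocked=[]
Op 3: conn=14 S1=24 S2=4 S3=48 blocked=[]
Op 4: conn=-5 S1=24 S2=4 S3=29 blocked=[1, 2, 3]
Op 5: conn=-5 S1=24 S2=4 S3=38 blocked=[1, 2, 3]
Op 6: conn=-5 S1=24 S2=4 S3=45 blocked=[1, 2, 3]
Op 7: conn=-13 S1=24 S2=4 S3=37 blocked=[1, 2, 3]
Op 8: conn=-13 S1=46 S2=4 S3=37 blocked=[1, 2, 3]
Op 9: conn=10 S1=46 S2=4 S3=37 blocked=[]
Op 10: conn=-5 S1=46 S2=4 S3=22 blocked=[1, 2, 3]
Op 11: conn=-5 S1=46 S2=4 S3=44 blocked=[1, 2, 3]
Op 12: conn=-22 S1=29 S2=4 S3=44 blocked=[1, 2, 3]
Op 13: conn=-22 S1=29 S2=4 S3=63 blocked=[1, 2, 3]
Op 14: conn=1 S1=29 S2=4 S3=63 blocked=[]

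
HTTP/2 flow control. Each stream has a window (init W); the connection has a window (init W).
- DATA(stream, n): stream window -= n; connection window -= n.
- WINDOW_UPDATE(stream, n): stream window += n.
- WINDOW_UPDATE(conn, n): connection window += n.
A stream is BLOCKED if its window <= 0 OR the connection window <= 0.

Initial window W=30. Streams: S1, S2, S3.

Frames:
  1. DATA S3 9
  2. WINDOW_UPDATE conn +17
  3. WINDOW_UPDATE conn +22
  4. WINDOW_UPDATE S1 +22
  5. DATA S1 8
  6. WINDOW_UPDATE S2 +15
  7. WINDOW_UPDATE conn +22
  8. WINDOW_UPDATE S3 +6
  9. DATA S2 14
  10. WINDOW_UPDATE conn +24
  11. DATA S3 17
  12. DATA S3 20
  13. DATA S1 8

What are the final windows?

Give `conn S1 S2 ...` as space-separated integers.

Answer: 39 36 31 -10

Derivation:
Op 1: conn=21 S1=30 S2=30 S3=21 blocked=[]
Op 2: conn=38 S1=30 S2=30 S3=21 blocked=[]
Op 3: conn=60 S1=30 S2=30 S3=21 blocked=[]
Op 4: conn=60 S1=52 S2=30 S3=21 blocked=[]
Op 5: conn=52 S1=44 S2=30 S3=21 blocked=[]
Op 6: conn=52 S1=44 S2=45 S3=21 blocked=[]
Op 7: conn=74 S1=44 S2=45 S3=21 blocked=[]
Op 8: conn=74 S1=44 S2=45 S3=27 blocked=[]
Op 9: conn=60 S1=44 S2=31 S3=27 blocked=[]
Op 10: conn=84 S1=44 S2=31 S3=27 blocked=[]
Op 11: conn=67 S1=44 S2=31 S3=10 blocked=[]
Op 12: conn=47 S1=44 S2=31 S3=-10 blocked=[3]
Op 13: conn=39 S1=36 S2=31 S3=-10 blocked=[3]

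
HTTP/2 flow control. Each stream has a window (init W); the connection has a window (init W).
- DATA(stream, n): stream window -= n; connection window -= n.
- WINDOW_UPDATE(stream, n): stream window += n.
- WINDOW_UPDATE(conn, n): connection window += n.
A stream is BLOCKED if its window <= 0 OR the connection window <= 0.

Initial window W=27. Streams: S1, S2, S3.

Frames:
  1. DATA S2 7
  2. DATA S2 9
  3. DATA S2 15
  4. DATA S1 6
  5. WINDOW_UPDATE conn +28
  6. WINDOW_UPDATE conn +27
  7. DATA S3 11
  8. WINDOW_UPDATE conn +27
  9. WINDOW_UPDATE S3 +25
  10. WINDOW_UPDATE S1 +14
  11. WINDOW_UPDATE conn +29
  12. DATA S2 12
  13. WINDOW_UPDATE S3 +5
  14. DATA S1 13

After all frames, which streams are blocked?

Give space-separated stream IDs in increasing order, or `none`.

Answer: S2

Derivation:
Op 1: conn=20 S1=27 S2=20 S3=27 blocked=[]
Op 2: conn=11 S1=27 S2=11 S3=27 blocked=[]
Op 3: conn=-4 S1=27 S2=-4 S3=27 blocked=[1, 2, 3]
Op 4: conn=-10 S1=21 S2=-4 S3=27 blocked=[1, 2, 3]
Op 5: conn=18 S1=21 S2=-4 S3=27 blocked=[2]
Op 6: conn=45 S1=21 S2=-4 S3=27 blocked=[2]
Op 7: conn=34 S1=21 S2=-4 S3=16 blocked=[2]
Op 8: conn=61 S1=21 S2=-4 S3=16 blocked=[2]
Op 9: conn=61 S1=21 S2=-4 S3=41 blocked=[2]
Op 10: conn=61 S1=35 S2=-4 S3=41 blocked=[2]
Op 11: conn=90 S1=35 S2=-4 S3=41 blocked=[2]
Op 12: conn=78 S1=35 S2=-16 S3=41 blocked=[2]
Op 13: conn=78 S1=35 S2=-16 S3=46 blocked=[2]
Op 14: conn=65 S1=22 S2=-16 S3=46 blocked=[2]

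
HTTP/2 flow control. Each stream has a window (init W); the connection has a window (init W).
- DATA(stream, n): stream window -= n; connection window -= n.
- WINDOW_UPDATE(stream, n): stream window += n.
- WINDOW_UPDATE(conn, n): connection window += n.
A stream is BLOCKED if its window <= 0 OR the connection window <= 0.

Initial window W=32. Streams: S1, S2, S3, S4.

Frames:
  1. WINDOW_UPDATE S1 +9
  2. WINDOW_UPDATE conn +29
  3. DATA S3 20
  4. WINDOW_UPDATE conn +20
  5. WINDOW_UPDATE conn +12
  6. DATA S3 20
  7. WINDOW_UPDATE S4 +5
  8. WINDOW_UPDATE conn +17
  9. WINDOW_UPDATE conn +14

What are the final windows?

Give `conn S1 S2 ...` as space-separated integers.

Op 1: conn=32 S1=41 S2=32 S3=32 S4=32 blocked=[]
Op 2: conn=61 S1=41 S2=32 S3=32 S4=32 blocked=[]
Op 3: conn=41 S1=41 S2=32 S3=12 S4=32 blocked=[]
Op 4: conn=61 S1=41 S2=32 S3=12 S4=32 blocked=[]
Op 5: conn=73 S1=41 S2=32 S3=12 S4=32 blocked=[]
Op 6: conn=53 S1=41 S2=32 S3=-8 S4=32 blocked=[3]
Op 7: conn=53 S1=41 S2=32 S3=-8 S4=37 blocked=[3]
Op 8: conn=70 S1=41 S2=32 S3=-8 S4=37 blocked=[3]
Op 9: conn=84 S1=41 S2=32 S3=-8 S4=37 blocked=[3]

Answer: 84 41 32 -8 37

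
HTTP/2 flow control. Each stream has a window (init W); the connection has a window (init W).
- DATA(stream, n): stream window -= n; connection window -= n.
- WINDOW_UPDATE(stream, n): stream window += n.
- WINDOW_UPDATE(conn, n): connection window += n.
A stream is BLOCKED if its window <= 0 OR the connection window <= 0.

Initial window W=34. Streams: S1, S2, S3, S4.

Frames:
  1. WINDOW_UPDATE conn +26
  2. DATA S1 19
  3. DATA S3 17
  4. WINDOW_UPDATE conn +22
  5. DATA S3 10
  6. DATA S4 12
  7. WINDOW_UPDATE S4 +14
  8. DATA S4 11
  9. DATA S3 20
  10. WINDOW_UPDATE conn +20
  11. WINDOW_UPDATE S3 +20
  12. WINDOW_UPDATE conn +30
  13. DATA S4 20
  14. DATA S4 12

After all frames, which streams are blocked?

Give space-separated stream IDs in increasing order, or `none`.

Answer: S4

Derivation:
Op 1: conn=60 S1=34 S2=34 S3=34 S4=34 blocked=[]
Op 2: conn=41 S1=15 S2=34 S3=34 S4=34 blocked=[]
Op 3: conn=24 S1=15 S2=34 S3=17 S4=34 blocked=[]
Op 4: conn=46 S1=15 S2=34 S3=17 S4=34 blocked=[]
Op 5: conn=36 S1=15 S2=34 S3=7 S4=34 blocked=[]
Op 6: conn=24 S1=15 S2=34 S3=7 S4=22 blocked=[]
Op 7: conn=24 S1=15 S2=34 S3=7 S4=36 blocked=[]
Op 8: conn=13 S1=15 S2=34 S3=7 S4=25 blocked=[]
Op 9: conn=-7 S1=15 S2=34 S3=-13 S4=25 blocked=[1, 2, 3, 4]
Op 10: conn=13 S1=15 S2=34 S3=-13 S4=25 blocked=[3]
Op 11: conn=13 S1=15 S2=34 S3=7 S4=25 blocked=[]
Op 12: conn=43 S1=15 S2=34 S3=7 S4=25 blocked=[]
Op 13: conn=23 S1=15 S2=34 S3=7 S4=5 blocked=[]
Op 14: conn=11 S1=15 S2=34 S3=7 S4=-7 blocked=[4]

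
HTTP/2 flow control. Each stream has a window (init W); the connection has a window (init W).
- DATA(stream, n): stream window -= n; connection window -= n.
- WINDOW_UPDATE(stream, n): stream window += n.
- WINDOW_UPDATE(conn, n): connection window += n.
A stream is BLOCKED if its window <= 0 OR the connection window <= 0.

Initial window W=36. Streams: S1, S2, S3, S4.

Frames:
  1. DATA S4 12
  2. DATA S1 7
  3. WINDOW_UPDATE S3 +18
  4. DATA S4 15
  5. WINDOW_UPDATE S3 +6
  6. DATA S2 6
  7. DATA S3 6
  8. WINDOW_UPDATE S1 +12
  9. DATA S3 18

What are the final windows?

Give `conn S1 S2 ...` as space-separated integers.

Op 1: conn=24 S1=36 S2=36 S3=36 S4=24 blocked=[]
Op 2: conn=17 S1=29 S2=36 S3=36 S4=24 blocked=[]
Op 3: conn=17 S1=29 S2=36 S3=54 S4=24 blocked=[]
Op 4: conn=2 S1=29 S2=36 S3=54 S4=9 blocked=[]
Op 5: conn=2 S1=29 S2=36 S3=60 S4=9 blocked=[]
Op 6: conn=-4 S1=29 S2=30 S3=60 S4=9 blocked=[1, 2, 3, 4]
Op 7: conn=-10 S1=29 S2=30 S3=54 S4=9 blocked=[1, 2, 3, 4]
Op 8: conn=-10 S1=41 S2=30 S3=54 S4=9 blocked=[1, 2, 3, 4]
Op 9: conn=-28 S1=41 S2=30 S3=36 S4=9 blocked=[1, 2, 3, 4]

Answer: -28 41 30 36 9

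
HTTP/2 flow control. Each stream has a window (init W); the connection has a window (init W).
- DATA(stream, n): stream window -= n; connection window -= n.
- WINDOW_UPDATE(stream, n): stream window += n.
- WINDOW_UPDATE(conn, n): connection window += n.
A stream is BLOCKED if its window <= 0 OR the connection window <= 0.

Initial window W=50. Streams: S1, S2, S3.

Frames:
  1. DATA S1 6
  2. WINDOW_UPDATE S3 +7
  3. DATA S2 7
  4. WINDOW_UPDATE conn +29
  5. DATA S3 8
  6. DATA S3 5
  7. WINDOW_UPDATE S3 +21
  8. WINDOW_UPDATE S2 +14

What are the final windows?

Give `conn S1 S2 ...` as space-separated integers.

Answer: 53 44 57 65

Derivation:
Op 1: conn=44 S1=44 S2=50 S3=50 blocked=[]
Op 2: conn=44 S1=44 S2=50 S3=57 blocked=[]
Op 3: conn=37 S1=44 S2=43 S3=57 blocked=[]
Op 4: conn=66 S1=44 S2=43 S3=57 blocked=[]
Op 5: conn=58 S1=44 S2=43 S3=49 blocked=[]
Op 6: conn=53 S1=44 S2=43 S3=44 blocked=[]
Op 7: conn=53 S1=44 S2=43 S3=65 blocked=[]
Op 8: conn=53 S1=44 S2=57 S3=65 blocked=[]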